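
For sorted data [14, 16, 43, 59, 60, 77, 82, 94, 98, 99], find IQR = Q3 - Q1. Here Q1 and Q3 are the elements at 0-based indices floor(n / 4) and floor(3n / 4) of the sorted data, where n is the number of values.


The data has n = 10 elements.
Q1 index = floor(10 / 4) = floor(2.5) = 2; Q3 index = floor(3 * 10 / 4) = floor(7.5) = 7
Q1 = element at index 2 = 43
Q3 = element at index 7 = 94
IQR = 94 - 43 = 51
Final answer: 51


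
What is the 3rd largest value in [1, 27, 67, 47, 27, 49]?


Sort descending: [67, 49, 47, 27, 27, 1]
The 3rd element (1-indexed) is at index 2.
Value = 47
Final answer: 47


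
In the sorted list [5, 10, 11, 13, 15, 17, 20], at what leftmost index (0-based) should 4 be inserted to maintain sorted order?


List is sorted: [5, 10, 11, 13, 15, 17, 20]
We need the leftmost position where 4 can be inserted, i.e. the first index whose element is >= 4 (or the end of the list if none is).
Binary search with low=0, high=7 (0-based indices):
  low=0, high=7, mid=3: a[3]=13 >= 4, so high = 3
  low=0, high=3, mid=1: a[1]=10 >= 4, so high = 1
  low=0, high=1, mid=0: a[0]=5 >= 4, so high = 0
Now low = high = 0, so the insertion index is 0.
Final answer: 0


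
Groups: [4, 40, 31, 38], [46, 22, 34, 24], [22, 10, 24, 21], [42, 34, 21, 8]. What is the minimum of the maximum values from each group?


Find max of each group:
  Group 1: [4, 40, 31, 38] -> max = 40
  Group 2: [46, 22, 34, 24] -> max = 46
  Group 3: [22, 10, 24, 21] -> max = 24
  Group 4: [42, 34, 21, 8] -> max = 42
Maxes: [40, 46, 24, 42]
Minimum of maxes = 24
Final answer: 24


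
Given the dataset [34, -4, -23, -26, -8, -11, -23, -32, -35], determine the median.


First, sort the list: [-35, -32, -26, -23, -23, -11, -8, -4, 34]
The list has 9 elements (odd count).
The middle index is 4 (0-based), and the element there is -23.
Final answer: -23


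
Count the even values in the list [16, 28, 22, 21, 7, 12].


Check each element:
  16 is even
  28 is even
  22 is even
  21 is odd
  7 is odd
  12 is even
Evens: [16, 28, 22, 12]
Count of evens = 4
Final answer: 4


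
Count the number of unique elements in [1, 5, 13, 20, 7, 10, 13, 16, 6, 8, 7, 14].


List all unique values:
Distinct values: [1, 5, 6, 7, 8, 10, 13, 14, 16, 20]
Count = 10
Final answer: 10


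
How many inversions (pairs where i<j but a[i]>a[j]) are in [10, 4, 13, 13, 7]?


For each element, count the later elements that are smaller than it:
  10 (index 0): smaller elements after it = [4, 7] -> 2
  4 (index 1): smaller elements after it = [] -> 0
  13 (index 2): smaller elements after it = [7] -> 1
  13 (index 3): smaller elements after it = [7] -> 1
Total inversions = 2 + 0 + 1 + 1 = 4
Final answer: 4


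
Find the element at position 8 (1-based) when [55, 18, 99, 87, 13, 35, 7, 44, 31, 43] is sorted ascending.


Sort ascending: [7, 13, 18, 31, 35, 43, 44, 55, 87, 99]
The 8th element (1-indexed) is at index 7.
Value = 55
Final answer: 55


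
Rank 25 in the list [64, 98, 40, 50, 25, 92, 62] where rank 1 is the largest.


Sort descending: [98, 92, 64, 62, 50, 40, 25]
Find 25 in the sorted list.
25 is at position 7.
Final answer: 7


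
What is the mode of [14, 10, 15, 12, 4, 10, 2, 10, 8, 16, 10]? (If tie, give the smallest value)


Count the frequency of each value:
  2 appears 1 time(s)
  4 appears 1 time(s)
  8 appears 1 time(s)
  10 appears 4 time(s)
  12 appears 1 time(s)
  14 appears 1 time(s)
  15 appears 1 time(s)
  16 appears 1 time(s)
Maximum frequency is 4.
Only 10 reaches that frequency, so it is the mode.
Final answer: 10


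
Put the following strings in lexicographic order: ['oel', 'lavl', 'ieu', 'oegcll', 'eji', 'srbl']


Compare strings character by character (the first differing letter decides):
  'eji' < 'ieu' since 'e' < 'i' at position 1
  'ieu' < 'lavl' since 'i' < 'l' at position 1
  'lavl' < 'oegcll' since 'l' < 'o' at position 1
  'oegcll' < 'oel' since 'g' < 'l' at position 3
  'oel' < 'srbl' since 'o' < 's' at position 1
Chaining these comparisons gives the alphabetical order.
Final answer: ['eji', 'ieu', 'lavl', 'oegcll', 'oel', 'srbl']


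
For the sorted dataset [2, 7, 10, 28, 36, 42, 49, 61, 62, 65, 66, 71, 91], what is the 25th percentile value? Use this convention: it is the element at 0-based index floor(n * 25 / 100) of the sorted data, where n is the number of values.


The dataset has n = 13 elements.
Index = floor(13 * 25 / 100) = floor(325 / 100) = floor(3.25) = 3
Counting from index 0 in the sorted data, the element at index 3 is 28.
Final answer: 28


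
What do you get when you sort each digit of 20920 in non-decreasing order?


The number 20920 has digits: 2, 0, 9, 2, 0
Sorted: 0, 0, 2, 2, 9
Joining the sorted digits gives the result.
Final answer: 00229


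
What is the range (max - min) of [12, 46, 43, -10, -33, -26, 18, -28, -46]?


Maximum value: 46
Minimum value: -46
Range = 46 - (-46) = 92
Final answer: 92


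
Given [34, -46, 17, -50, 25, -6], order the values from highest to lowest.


Original list: [34, -46, 17, -50, 25, -6]
Repeatedly take the largest remaining element:
  Remaining [34, -46, 17, -50, 25, -6] -> largest is 34
  Remaining [-46, 17, -50, 25, -6] -> largest is 25
  Remaining [-46, 17, -50, -6] -> largest is 17
  Remaining [-46, -50, -6] -> largest is -6
  Remaining [-46, -50] -> largest is -46
  Remaining [-50] -> largest is -50
Collecting the picks in order gives the descending list.
Final answer: [34, 25, 17, -6, -46, -50]


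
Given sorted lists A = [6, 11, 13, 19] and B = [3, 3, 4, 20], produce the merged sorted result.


List A: [6, 11, 13, 19]
List B: [3, 3, 4, 20]
Repeatedly compare the front elements and take the smaller:
  6 vs 3 -> take 3
  6 vs 3 -> take 3
  6 vs 4 -> take 4
  6 vs 20 -> take 6
  11 vs 20 -> take 11
  13 vs 20 -> take 13
  19 vs 20 -> take 19
  A is exhausted; append the rest of B: [20]
Final answer: [3, 3, 4, 6, 11, 13, 19, 20]


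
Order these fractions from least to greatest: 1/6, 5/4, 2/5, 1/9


Convert to decimal for comparison:
  1/6 = 0.1667
  5/4 = 1.25
  2/5 = 0.4
  1/9 = 0.1111
Decimals in increasing order: 0.1111 < 0.1667 < 0.4 < 1.25
Writing each back as its fraction gives the sorted order.
Final answer: 1/9, 1/6, 2/5, 5/4


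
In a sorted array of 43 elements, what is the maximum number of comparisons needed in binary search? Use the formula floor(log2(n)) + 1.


Binary search halves the search space each step.
Maximum comparisons = floor(log2(43)) + 1
log2(43) = 5.4263
floor(log2(43)) = 5, so 5 + 1 = 6
Final answer: 6


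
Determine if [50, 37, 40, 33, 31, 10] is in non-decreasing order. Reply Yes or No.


Check consecutive pairs:
  50 <= 37? False
  37 <= 40? True
  40 <= 33? False
  33 <= 31? False
  31 <= 10? False
4 consecutive pair(s) are out of order, so the list is not sorted.
Final answer: No


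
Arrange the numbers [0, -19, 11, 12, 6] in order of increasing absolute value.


Compute absolute values:
  |0| = 0
  |-19| = 19
  |11| = 11
  |12| = 12
  |6| = 6
Absolute values in increasing order: 0 < 6 < 11 < 12 < 19
Listing the original numbers in that order gives the answer.
Final answer: [0, 6, 11, 12, -19]


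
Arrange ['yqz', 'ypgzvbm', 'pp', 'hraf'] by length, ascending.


Compute lengths:
  'yqz' has length 3
  'ypgzvbm' has length 7
  'pp' has length 2
  'hraf' has length 4
Lengths in increasing order: 2 < 3 < 4 < 7
Listing the words in that order gives the answer.
Final answer: ['pp', 'yqz', 'hraf', 'ypgzvbm']


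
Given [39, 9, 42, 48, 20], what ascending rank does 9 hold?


Sort ascending: [9, 20, 39, 42, 48]
Find 9 in the sorted list.
9 is at position 1 (1-indexed).
Final answer: 1


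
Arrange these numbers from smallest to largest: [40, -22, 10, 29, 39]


Original list: [40, -22, 10, 29, 39]
Repeatedly take the smallest remaining element:
  Remaining [40, -22, 10, 29, 39] -> smallest is -22
  Remaining [40, 10, 29, 39] -> smallest is 10
  Remaining [40, 29, 39] -> smallest is 29
  Remaining [40, 39] -> smallest is 39
  Remaining [40] -> smallest is 40
Collecting the picks in order gives the sorted list.
Final answer: [-22, 10, 29, 39, 40]


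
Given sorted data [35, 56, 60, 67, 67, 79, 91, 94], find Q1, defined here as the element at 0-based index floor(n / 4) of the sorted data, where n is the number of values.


The list has n = 8 elements.
Q1 index = floor(8 / 4) = floor(2) = 2
Counting from index 0 in the sorted data, the element at index 2 is 60.
Final answer: 60


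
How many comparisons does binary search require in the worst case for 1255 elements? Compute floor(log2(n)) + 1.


Binary search halves the search space each step.
Maximum comparisons = floor(log2(1255)) + 1
log2(1255) = 10.2935
floor(log2(1255)) = 10, so 10 + 1 = 11
Final answer: 11


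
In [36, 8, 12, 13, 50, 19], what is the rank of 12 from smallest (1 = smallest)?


Sort ascending: [8, 12, 13, 19, 36, 50]
Find 12 in the sorted list.
12 is at position 2 (1-indexed).
Final answer: 2


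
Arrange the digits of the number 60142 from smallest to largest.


The number 60142 has digits: 6, 0, 1, 4, 2
Sorted: 0, 1, 2, 4, 6
Joining the sorted digits gives the result.
Final answer: 01246


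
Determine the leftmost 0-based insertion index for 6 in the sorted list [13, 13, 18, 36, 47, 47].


List is sorted: [13, 13, 18, 36, 47, 47]
We need the leftmost position where 6 can be inserted, i.e. the first index whose element is >= 6 (or the end of the list if none is).
Binary search with low=0, high=6 (0-based indices):
  low=0, high=6, mid=3: a[3]=36 >= 6, so high = 3
  low=0, high=3, mid=1: a[1]=13 >= 6, so high = 1
  low=0, high=1, mid=0: a[0]=13 >= 6, so high = 0
Now low = high = 0, so the insertion index is 0.
Final answer: 0


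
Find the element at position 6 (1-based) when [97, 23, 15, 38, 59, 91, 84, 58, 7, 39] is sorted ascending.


Sort ascending: [7, 15, 23, 38, 39, 58, 59, 84, 91, 97]
The 6th element (1-indexed) is at index 5.
Value = 58
Final answer: 58


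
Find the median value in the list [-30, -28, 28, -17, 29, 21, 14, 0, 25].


First, sort the list: [-30, -28, -17, 0, 14, 21, 25, 28, 29]
The list has 9 elements (odd count).
The middle index is 4 (0-based), and the element there is 14.
Final answer: 14


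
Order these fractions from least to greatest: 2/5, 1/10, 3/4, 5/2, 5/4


Convert to decimal for comparison:
  2/5 = 0.4
  1/10 = 0.1
  3/4 = 0.75
  5/2 = 2.5
  5/4 = 1.25
Decimals in increasing order: 0.1 < 0.4 < 0.75 < 1.25 < 2.5
Writing each back as its fraction gives the sorted order.
Final answer: 1/10, 2/5, 3/4, 5/4, 5/2


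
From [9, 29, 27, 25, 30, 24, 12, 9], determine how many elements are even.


Check each element:
  9 is odd
  29 is odd
  27 is odd
  25 is odd
  30 is even
  24 is even
  12 is even
  9 is odd
Evens: [30, 24, 12]
Count of evens = 3
Final answer: 3


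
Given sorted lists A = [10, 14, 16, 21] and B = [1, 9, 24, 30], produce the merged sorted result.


List A: [10, 14, 16, 21]
List B: [1, 9, 24, 30]
Repeatedly compare the front elements and take the smaller:
  10 vs 1 -> take 1
  10 vs 9 -> take 9
  10 vs 24 -> take 10
  14 vs 24 -> take 14
  16 vs 24 -> take 16
  21 vs 24 -> take 21
  A is exhausted; append the rest of B: [24, 30]
Final answer: [1, 9, 10, 14, 16, 21, 24, 30]


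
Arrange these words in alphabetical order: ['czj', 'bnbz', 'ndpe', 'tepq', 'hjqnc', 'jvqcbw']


Compare strings character by character (the first differing letter decides):
  'bnbz' < 'czj' since 'b' < 'c' at position 1
  'czj' < 'hjqnc' since 'c' < 'h' at position 1
  'hjqnc' < 'jvqcbw' since 'h' < 'j' at position 1
  'jvqcbw' < 'ndpe' since 'j' < 'n' at position 1
  'ndpe' < 'tepq' since 'n' < 't' at position 1
Chaining these comparisons gives the alphabetical order.
Final answer: ['bnbz', 'czj', 'hjqnc', 'jvqcbw', 'ndpe', 'tepq']


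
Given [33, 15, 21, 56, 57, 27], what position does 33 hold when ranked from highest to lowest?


Sort descending: [57, 56, 33, 27, 21, 15]
Find 33 in the sorted list.
33 is at position 3.
Final answer: 3


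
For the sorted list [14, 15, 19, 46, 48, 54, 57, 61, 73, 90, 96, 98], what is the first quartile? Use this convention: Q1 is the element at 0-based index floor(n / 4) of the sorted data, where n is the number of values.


The list has n = 12 elements.
Q1 index = floor(12 / 4) = floor(3) = 3
Counting from index 0 in the sorted data, the element at index 3 is 46.
Final answer: 46


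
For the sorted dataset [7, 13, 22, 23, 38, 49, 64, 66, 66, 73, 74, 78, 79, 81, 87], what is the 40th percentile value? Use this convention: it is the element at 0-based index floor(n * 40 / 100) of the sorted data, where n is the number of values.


The dataset has n = 15 elements.
Index = floor(15 * 40 / 100) = floor(600 / 100) = floor(6) = 6
Counting from index 0 in the sorted data, the element at index 6 is 64.
Final answer: 64


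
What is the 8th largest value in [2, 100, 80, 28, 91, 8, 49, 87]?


Sort descending: [100, 91, 87, 80, 49, 28, 8, 2]
The 8th element (1-indexed) is at index 7.
Value = 2
Final answer: 2


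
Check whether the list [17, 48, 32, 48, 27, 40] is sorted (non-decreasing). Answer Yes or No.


Check consecutive pairs:
  17 <= 48? True
  48 <= 32? False
  32 <= 48? True
  48 <= 27? False
  27 <= 40? True
2 consecutive pair(s) are out of order, so the list is not sorted.
Final answer: No


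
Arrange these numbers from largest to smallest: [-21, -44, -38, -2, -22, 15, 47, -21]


Original list: [-21, -44, -38, -2, -22, 15, 47, -21]
Repeatedly take the largest remaining element:
  Remaining [-21, -44, -38, -2, -22, 15, 47, -21] -> largest is 47
  Remaining [-21, -44, -38, -2, -22, 15, -21] -> largest is 15
  Remaining [-21, -44, -38, -2, -22, -21] -> largest is -2
  Remaining [-21, -44, -38, -22, -21] -> largest is -21
  Remaining [-44, -38, -22, -21] -> largest is -21
  Remaining [-44, -38, -22] -> largest is -22
  Remaining [-44, -38] -> largest is -38
  Remaining [-44] -> largest is -44
Collecting the picks in order gives the descending list.
Final answer: [47, 15, -2, -21, -21, -22, -38, -44]


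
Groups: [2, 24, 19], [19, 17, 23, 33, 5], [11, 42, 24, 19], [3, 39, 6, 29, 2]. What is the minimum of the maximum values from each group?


Find max of each group:
  Group 1: [2, 24, 19] -> max = 24
  Group 2: [19, 17, 23, 33, 5] -> max = 33
  Group 3: [11, 42, 24, 19] -> max = 42
  Group 4: [3, 39, 6, 29, 2] -> max = 39
Maxes: [24, 33, 42, 39]
Minimum of maxes = 24
Final answer: 24


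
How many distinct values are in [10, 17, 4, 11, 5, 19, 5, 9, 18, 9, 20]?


List all unique values:
Distinct values: [4, 5, 9, 10, 11, 17, 18, 19, 20]
Count = 9
Final answer: 9


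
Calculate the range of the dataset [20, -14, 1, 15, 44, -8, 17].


Maximum value: 44
Minimum value: -14
Range = 44 - (-14) = 58
Final answer: 58


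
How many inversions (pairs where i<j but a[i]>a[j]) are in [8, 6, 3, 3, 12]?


For each element, count the later elements that are smaller than it:
  8 (index 0): smaller elements after it = [6, 3, 3] -> 3
  6 (index 1): smaller elements after it = [3, 3] -> 2
  3 (index 2): smaller elements after it = [] -> 0
  3 (index 3): smaller elements after it = [] -> 0
Total inversions = 3 + 2 + 0 + 0 = 5
Final answer: 5


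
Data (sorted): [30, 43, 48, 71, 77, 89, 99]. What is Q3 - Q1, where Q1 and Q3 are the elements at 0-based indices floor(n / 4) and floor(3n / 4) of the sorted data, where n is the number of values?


The data has n = 7 elements.
Q1 index = floor(7 / 4) = floor(1.75) = 1; Q3 index = floor(3 * 7 / 4) = floor(5.25) = 5
Q1 = element at index 1 = 43
Q3 = element at index 5 = 89
IQR = 89 - 43 = 46
Final answer: 46


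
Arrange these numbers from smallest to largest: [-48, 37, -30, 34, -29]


Original list: [-48, 37, -30, 34, -29]
Repeatedly take the smallest remaining element:
  Remaining [-48, 37, -30, 34, -29] -> smallest is -48
  Remaining [37, -30, 34, -29] -> smallest is -30
  Remaining [37, 34, -29] -> smallest is -29
  Remaining [37, 34] -> smallest is 34
  Remaining [37] -> smallest is 37
Collecting the picks in order gives the sorted list.
Final answer: [-48, -30, -29, 34, 37]


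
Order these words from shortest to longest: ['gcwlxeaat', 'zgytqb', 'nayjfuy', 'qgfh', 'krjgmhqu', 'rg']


Compute lengths:
  'gcwlxeaat' has length 9
  'zgytqb' has length 6
  'nayjfuy' has length 7
  'qgfh' has length 4
  'krjgmhqu' has length 8
  'rg' has length 2
Lengths in increasing order: 2 < 4 < 6 < 7 < 8 < 9
Listing the words in that order gives the answer.
Final answer: ['rg', 'qgfh', 'zgytqb', 'nayjfuy', 'krjgmhqu', 'gcwlxeaat']


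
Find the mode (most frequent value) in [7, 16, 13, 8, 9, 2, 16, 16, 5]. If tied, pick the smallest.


Count the frequency of each value:
  2 appears 1 time(s)
  5 appears 1 time(s)
  7 appears 1 time(s)
  8 appears 1 time(s)
  9 appears 1 time(s)
  13 appears 1 time(s)
  16 appears 3 time(s)
Maximum frequency is 3.
Only 16 reaches that frequency, so it is the mode.
Final answer: 16


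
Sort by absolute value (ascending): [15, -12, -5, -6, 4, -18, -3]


Compute absolute values:
  |15| = 15
  |-12| = 12
  |-5| = 5
  |-6| = 6
  |4| = 4
  |-18| = 18
  |-3| = 3
Absolute values in increasing order: 3 < 4 < 5 < 6 < 12 < 15 < 18
Listing the original numbers in that order gives the answer.
Final answer: [-3, 4, -5, -6, -12, 15, -18]


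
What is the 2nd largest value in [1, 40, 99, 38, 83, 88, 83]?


Sort descending: [99, 88, 83, 83, 40, 38, 1]
The 2nd element (1-indexed) is at index 1.
Value = 88
Final answer: 88


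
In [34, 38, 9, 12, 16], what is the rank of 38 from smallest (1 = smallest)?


Sort ascending: [9, 12, 16, 34, 38]
Find 38 in the sorted list.
38 is at position 5 (1-indexed).
Final answer: 5


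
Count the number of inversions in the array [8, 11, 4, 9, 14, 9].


For each element, count the later elements that are smaller than it:
  8 (index 0): smaller elements after it = [4] -> 1
  11 (index 1): smaller elements after it = [4, 9, 9] -> 3
  4 (index 2): smaller elements after it = [] -> 0
  9 (index 3): smaller elements after it = [] -> 0
  14 (index 4): smaller elements after it = [9] -> 1
Total inversions = 1 + 3 + 0 + 0 + 1 = 5
Final answer: 5


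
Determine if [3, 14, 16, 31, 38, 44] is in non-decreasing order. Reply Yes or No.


Check consecutive pairs:
  3 <= 14? True
  14 <= 16? True
  16 <= 31? True
  31 <= 38? True
  38 <= 44? True
Every consecutive pair is in order, so the list is non-decreasing.
Final answer: Yes


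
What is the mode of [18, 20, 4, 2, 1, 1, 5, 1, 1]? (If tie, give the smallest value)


Count the frequency of each value:
  1 appears 4 time(s)
  2 appears 1 time(s)
  4 appears 1 time(s)
  5 appears 1 time(s)
  18 appears 1 time(s)
  20 appears 1 time(s)
Maximum frequency is 4.
Only 1 reaches that frequency, so it is the mode.
Final answer: 1


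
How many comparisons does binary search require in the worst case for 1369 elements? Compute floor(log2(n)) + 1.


Binary search halves the search space each step.
Maximum comparisons = floor(log2(1369)) + 1
log2(1369) = 10.4189
floor(log2(1369)) = 10, so 10 + 1 = 11
Final answer: 11


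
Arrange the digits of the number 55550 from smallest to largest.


The number 55550 has digits: 5, 5, 5, 5, 0
Sorted: 0, 5, 5, 5, 5
Joining the sorted digits gives the result.
Final answer: 05555


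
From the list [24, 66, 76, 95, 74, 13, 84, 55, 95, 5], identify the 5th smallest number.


Sort ascending: [5, 13, 24, 55, 66, 74, 76, 84, 95, 95]
The 5th element (1-indexed) is at index 4.
Value = 66
Final answer: 66


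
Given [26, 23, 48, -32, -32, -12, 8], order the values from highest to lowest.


Original list: [26, 23, 48, -32, -32, -12, 8]
Repeatedly take the largest remaining element:
  Remaining [26, 23, 48, -32, -32, -12, 8] -> largest is 48
  Remaining [26, 23, -32, -32, -12, 8] -> largest is 26
  Remaining [23, -32, -32, -12, 8] -> largest is 23
  Remaining [-32, -32, -12, 8] -> largest is 8
  Remaining [-32, -32, -12] -> largest is -12
  Remaining [-32, -32] -> largest is -32
  Remaining [-32] -> largest is -32
Collecting the picks in order gives the descending list.
Final answer: [48, 26, 23, 8, -12, -32, -32]


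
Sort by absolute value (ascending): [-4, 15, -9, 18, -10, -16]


Compute absolute values:
  |-4| = 4
  |15| = 15
  |-9| = 9
  |18| = 18
  |-10| = 10
  |-16| = 16
Absolute values in increasing order: 4 < 9 < 10 < 15 < 16 < 18
Listing the original numbers in that order gives the answer.
Final answer: [-4, -9, -10, 15, -16, 18]


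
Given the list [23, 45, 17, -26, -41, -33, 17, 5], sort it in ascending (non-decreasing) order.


Original list: [23, 45, 17, -26, -41, -33, 17, 5]
Repeatedly take the smallest remaining element:
  Remaining [23, 45, 17, -26, -41, -33, 17, 5] -> smallest is -41
  Remaining [23, 45, 17, -26, -33, 17, 5] -> smallest is -33
  Remaining [23, 45, 17, -26, 17, 5] -> smallest is -26
  Remaining [23, 45, 17, 17, 5] -> smallest is 5
  Remaining [23, 45, 17, 17] -> smallest is 17
  Remaining [23, 45, 17] -> smallest is 17
  Remaining [23, 45] -> smallest is 23
  Remaining [45] -> smallest is 45
Collecting the picks in order gives the sorted list.
Final answer: [-41, -33, -26, 5, 17, 17, 23, 45]


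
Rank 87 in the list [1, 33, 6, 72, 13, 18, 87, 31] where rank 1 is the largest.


Sort descending: [87, 72, 33, 31, 18, 13, 6, 1]
Find 87 in the sorted list.
87 is at position 1.
Final answer: 1


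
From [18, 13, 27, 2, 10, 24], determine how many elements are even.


Check each element:
  18 is even
  13 is odd
  27 is odd
  2 is even
  10 is even
  24 is even
Evens: [18, 2, 10, 24]
Count of evens = 4
Final answer: 4


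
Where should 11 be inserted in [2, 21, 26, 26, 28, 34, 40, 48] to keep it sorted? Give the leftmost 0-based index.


List is sorted: [2, 21, 26, 26, 28, 34, 40, 48]
We need the leftmost position where 11 can be inserted, i.e. the first index whose element is >= 11 (or the end of the list if none is).
Binary search with low=0, high=8 (0-based indices):
  low=0, high=8, mid=4: a[4]=28 >= 11, so high = 4
  low=0, high=4, mid=2: a[2]=26 >= 11, so high = 2
  low=0, high=2, mid=1: a[1]=21 >= 11, so high = 1
  low=0, high=1, mid=0: a[0]=2 < 11, so low = 1
Now low = high = 1, so the insertion index is 1.
Final answer: 1


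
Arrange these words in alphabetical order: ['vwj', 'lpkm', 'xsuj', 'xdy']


Compare strings character by character (the first differing letter decides):
  'lpkm' < 'vwj' since 'l' < 'v' at position 1
  'vwj' < 'xdy' since 'v' < 'x' at position 1
  'xdy' < 'xsuj' since 'd' < 's' at position 2
Chaining these comparisons gives the alphabetical order.
Final answer: ['lpkm', 'vwj', 'xdy', 'xsuj']


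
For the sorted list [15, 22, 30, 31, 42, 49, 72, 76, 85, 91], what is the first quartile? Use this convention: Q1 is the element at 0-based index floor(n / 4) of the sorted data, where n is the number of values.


The list has n = 10 elements.
Q1 index = floor(10 / 4) = floor(2.5) = 2
Counting from index 0 in the sorted data, the element at index 2 is 30.
Final answer: 30


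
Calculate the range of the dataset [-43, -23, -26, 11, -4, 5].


Maximum value: 11
Minimum value: -43
Range = 11 - (-43) = 54
Final answer: 54


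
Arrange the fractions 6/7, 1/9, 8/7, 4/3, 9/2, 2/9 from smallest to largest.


Convert to decimal for comparison:
  6/7 = 0.8571
  1/9 = 0.1111
  8/7 = 1.1429
  4/3 = 1.3333
  9/2 = 4.5
  2/9 = 0.2222
Decimals in increasing order: 0.1111 < 0.2222 < 0.8571 < 1.1429 < 1.3333 < 4.5
Writing each back as its fraction gives the sorted order.
Final answer: 1/9, 2/9, 6/7, 8/7, 4/3, 9/2


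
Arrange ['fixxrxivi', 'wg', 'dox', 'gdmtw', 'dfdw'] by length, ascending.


Compute lengths:
  'fixxrxivi' has length 9
  'wg' has length 2
  'dox' has length 3
  'gdmtw' has length 5
  'dfdw' has length 4
Lengths in increasing order: 2 < 3 < 4 < 5 < 9
Listing the words in that order gives the answer.
Final answer: ['wg', 'dox', 'dfdw', 'gdmtw', 'fixxrxivi']


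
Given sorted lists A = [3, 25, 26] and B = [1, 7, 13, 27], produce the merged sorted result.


List A: [3, 25, 26]
List B: [1, 7, 13, 27]
Repeatedly compare the front elements and take the smaller:
  3 vs 1 -> take 1
  3 vs 7 -> take 3
  25 vs 7 -> take 7
  25 vs 13 -> take 13
  25 vs 27 -> take 25
  26 vs 27 -> take 26
  A is exhausted; append the rest of B: [27]
Final answer: [1, 3, 7, 13, 25, 26, 27]


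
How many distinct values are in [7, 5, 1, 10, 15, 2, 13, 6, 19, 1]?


List all unique values:
Distinct values: [1, 2, 5, 6, 7, 10, 13, 15, 19]
Count = 9
Final answer: 9


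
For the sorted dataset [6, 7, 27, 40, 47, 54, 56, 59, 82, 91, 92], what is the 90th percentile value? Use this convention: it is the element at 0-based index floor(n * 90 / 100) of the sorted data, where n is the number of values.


The dataset has n = 11 elements.
Index = floor(11 * 90 / 100) = floor(990 / 100) = floor(9.9) = 9
Counting from index 0 in the sorted data, the element at index 9 is 91.
Final answer: 91


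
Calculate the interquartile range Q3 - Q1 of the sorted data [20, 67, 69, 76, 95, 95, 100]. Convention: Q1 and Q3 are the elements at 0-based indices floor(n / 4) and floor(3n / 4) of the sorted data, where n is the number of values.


The data has n = 7 elements.
Q1 index = floor(7 / 4) = floor(1.75) = 1; Q3 index = floor(3 * 7 / 4) = floor(5.25) = 5
Q1 = element at index 1 = 67
Q3 = element at index 5 = 95
IQR = 95 - 67 = 28
Final answer: 28


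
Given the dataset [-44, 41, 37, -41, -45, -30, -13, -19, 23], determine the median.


First, sort the list: [-45, -44, -41, -30, -19, -13, 23, 37, 41]
The list has 9 elements (odd count).
The middle index is 4 (0-based), and the element there is -19.
Final answer: -19


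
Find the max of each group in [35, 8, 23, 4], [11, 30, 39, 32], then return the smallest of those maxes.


Find max of each group:
  Group 1: [35, 8, 23, 4] -> max = 35
  Group 2: [11, 30, 39, 32] -> max = 39
Maxes: [35, 39]
Minimum of maxes = 35
Final answer: 35


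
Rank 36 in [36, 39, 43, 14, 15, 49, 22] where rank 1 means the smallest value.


Sort ascending: [14, 15, 22, 36, 39, 43, 49]
Find 36 in the sorted list.
36 is at position 4 (1-indexed).
Final answer: 4


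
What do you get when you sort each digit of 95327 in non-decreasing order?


The number 95327 has digits: 9, 5, 3, 2, 7
Sorted: 2, 3, 5, 7, 9
Joining the sorted digits gives the result.
Final answer: 23579


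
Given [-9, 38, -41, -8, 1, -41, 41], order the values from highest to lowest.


Original list: [-9, 38, -41, -8, 1, -41, 41]
Repeatedly take the largest remaining element:
  Remaining [-9, 38, -41, -8, 1, -41, 41] -> largest is 41
  Remaining [-9, 38, -41, -8, 1, -41] -> largest is 38
  Remaining [-9, -41, -8, 1, -41] -> largest is 1
  Remaining [-9, -41, -8, -41] -> largest is -8
  Remaining [-9, -41, -41] -> largest is -9
  Remaining [-41, -41] -> largest is -41
  Remaining [-41] -> largest is -41
Collecting the picks in order gives the descending list.
Final answer: [41, 38, 1, -8, -9, -41, -41]


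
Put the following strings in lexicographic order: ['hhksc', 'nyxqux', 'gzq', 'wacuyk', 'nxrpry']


Compare strings character by character (the first differing letter decides):
  'gzq' < 'hhksc' since 'g' < 'h' at position 1
  'hhksc' < 'nxrpry' since 'h' < 'n' at position 1
  'nxrpry' < 'nyxqux' since 'x' < 'y' at position 2
  'nyxqux' < 'wacuyk' since 'n' < 'w' at position 1
Chaining these comparisons gives the alphabetical order.
Final answer: ['gzq', 'hhksc', 'nxrpry', 'nyxqux', 'wacuyk']


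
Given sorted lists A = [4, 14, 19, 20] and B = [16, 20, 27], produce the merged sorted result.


List A: [4, 14, 19, 20]
List B: [16, 20, 27]
Repeatedly compare the front elements and take the smaller:
  4 vs 16 -> take 4
  14 vs 16 -> take 14
  19 vs 16 -> take 16
  19 vs 20 -> take 19
  20 vs 20 -> take 20
  A is exhausted; append the rest of B: [20, 27]
Final answer: [4, 14, 16, 19, 20, 20, 27]


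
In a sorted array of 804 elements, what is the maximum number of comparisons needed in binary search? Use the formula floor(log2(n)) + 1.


Binary search halves the search space each step.
Maximum comparisons = floor(log2(804)) + 1
log2(804) = 9.6511
floor(log2(804)) = 9, so 9 + 1 = 10
Final answer: 10


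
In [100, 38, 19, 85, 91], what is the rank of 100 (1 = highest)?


Sort descending: [100, 91, 85, 38, 19]
Find 100 in the sorted list.
100 is at position 1.
Final answer: 1


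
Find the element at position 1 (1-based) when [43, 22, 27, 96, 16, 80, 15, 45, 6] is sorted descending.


Sort descending: [96, 80, 45, 43, 27, 22, 16, 15, 6]
The 1st element (1-indexed) is at index 0.
Value = 96
Final answer: 96


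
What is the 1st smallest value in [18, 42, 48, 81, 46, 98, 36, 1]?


Sort ascending: [1, 18, 36, 42, 46, 48, 81, 98]
The 1st element (1-indexed) is at index 0.
Value = 1
Final answer: 1


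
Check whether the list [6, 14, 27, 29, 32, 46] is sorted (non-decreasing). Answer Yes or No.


Check consecutive pairs:
  6 <= 14? True
  14 <= 27? True
  27 <= 29? True
  29 <= 32? True
  32 <= 46? True
Every consecutive pair is in order, so the list is non-decreasing.
Final answer: Yes


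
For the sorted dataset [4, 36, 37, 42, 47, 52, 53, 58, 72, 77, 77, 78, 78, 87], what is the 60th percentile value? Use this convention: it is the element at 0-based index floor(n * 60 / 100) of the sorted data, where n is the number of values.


The dataset has n = 14 elements.
Index = floor(14 * 60 / 100) = floor(840 / 100) = floor(8.4) = 8
Counting from index 0 in the sorted data, the element at index 8 is 72.
Final answer: 72


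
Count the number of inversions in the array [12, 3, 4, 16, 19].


For each element, count the later elements that are smaller than it:
  12 (index 0): smaller elements after it = [3, 4] -> 2
  3 (index 1): smaller elements after it = [] -> 0
  4 (index 2): smaller elements after it = [] -> 0
  16 (index 3): smaller elements after it = [] -> 0
Total inversions = 2 + 0 + 0 + 0 = 2
Final answer: 2


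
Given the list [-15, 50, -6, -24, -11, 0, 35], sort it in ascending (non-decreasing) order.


Original list: [-15, 50, -6, -24, -11, 0, 35]
Repeatedly take the smallest remaining element:
  Remaining [-15, 50, -6, -24, -11, 0, 35] -> smallest is -24
  Remaining [-15, 50, -6, -11, 0, 35] -> smallest is -15
  Remaining [50, -6, -11, 0, 35] -> smallest is -11
  Remaining [50, -6, 0, 35] -> smallest is -6
  Remaining [50, 0, 35] -> smallest is 0
  Remaining [50, 35] -> smallest is 35
  Remaining [50] -> smallest is 50
Collecting the picks in order gives the sorted list.
Final answer: [-24, -15, -11, -6, 0, 35, 50]


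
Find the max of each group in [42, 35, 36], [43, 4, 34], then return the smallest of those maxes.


Find max of each group:
  Group 1: [42, 35, 36] -> max = 42
  Group 2: [43, 4, 34] -> max = 43
Maxes: [42, 43]
Minimum of maxes = 42
Final answer: 42


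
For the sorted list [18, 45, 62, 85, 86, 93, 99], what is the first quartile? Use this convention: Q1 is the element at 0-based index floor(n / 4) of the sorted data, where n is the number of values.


The list has n = 7 elements.
Q1 index = floor(7 / 4) = floor(1.75) = 1
Counting from index 0 in the sorted data, the element at index 1 is 45.
Final answer: 45


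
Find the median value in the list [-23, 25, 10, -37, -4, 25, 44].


First, sort the list: [-37, -23, -4, 10, 25, 25, 44]
The list has 7 elements (odd count).
The middle index is 3 (0-based), and the element there is 10.
Final answer: 10


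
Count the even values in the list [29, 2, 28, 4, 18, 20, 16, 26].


Check each element:
  29 is odd
  2 is even
  28 is even
  4 is even
  18 is even
  20 is even
  16 is even
  26 is even
Evens: [2, 28, 4, 18, 20, 16, 26]
Count of evens = 7
Final answer: 7


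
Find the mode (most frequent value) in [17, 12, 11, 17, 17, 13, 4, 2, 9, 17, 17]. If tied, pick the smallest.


Count the frequency of each value:
  2 appears 1 time(s)
  4 appears 1 time(s)
  9 appears 1 time(s)
  11 appears 1 time(s)
  12 appears 1 time(s)
  13 appears 1 time(s)
  17 appears 5 time(s)
Maximum frequency is 5.
Only 17 reaches that frequency, so it is the mode.
Final answer: 17


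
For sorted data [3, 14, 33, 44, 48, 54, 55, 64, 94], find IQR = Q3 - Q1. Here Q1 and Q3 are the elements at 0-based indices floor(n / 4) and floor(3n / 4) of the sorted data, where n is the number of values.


The data has n = 9 elements.
Q1 index = floor(9 / 4) = floor(2.25) = 2; Q3 index = floor(3 * 9 / 4) = floor(6.75) = 6
Q1 = element at index 2 = 33
Q3 = element at index 6 = 55
IQR = 55 - 33 = 22
Final answer: 22


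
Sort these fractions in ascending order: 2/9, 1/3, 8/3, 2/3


Convert to decimal for comparison:
  2/9 = 0.2222
  1/3 = 0.3333
  8/3 = 2.6667
  2/3 = 0.6667
Decimals in increasing order: 0.2222 < 0.3333 < 0.6667 < 2.6667
Writing each back as its fraction gives the sorted order.
Final answer: 2/9, 1/3, 2/3, 8/3


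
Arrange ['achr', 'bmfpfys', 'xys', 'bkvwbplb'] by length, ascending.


Compute lengths:
  'achr' has length 4
  'bmfpfys' has length 7
  'xys' has length 3
  'bkvwbplb' has length 8
Lengths in increasing order: 3 < 4 < 7 < 8
Listing the words in that order gives the answer.
Final answer: ['xys', 'achr', 'bmfpfys', 'bkvwbplb']


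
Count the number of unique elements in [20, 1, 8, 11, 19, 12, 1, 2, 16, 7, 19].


List all unique values:
Distinct values: [1, 2, 7, 8, 11, 12, 16, 19, 20]
Count = 9
Final answer: 9


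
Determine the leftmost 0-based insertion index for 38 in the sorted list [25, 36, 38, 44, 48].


List is sorted: [25, 36, 38, 44, 48]
We need the leftmost position where 38 can be inserted, i.e. the first index whose element is >= 38 (or the end of the list if none is).
Binary search with low=0, high=5 (0-based indices):
  low=0, high=5, mid=2: a[2]=38 >= 38, so high = 2
  low=0, high=2, mid=1: a[1]=36 < 38, so low = 2
Now low = high = 2, so the insertion index is 2.
Final answer: 2


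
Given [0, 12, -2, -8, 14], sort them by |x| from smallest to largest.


Compute absolute values:
  |0| = 0
  |12| = 12
  |-2| = 2
  |-8| = 8
  |14| = 14
Absolute values in increasing order: 0 < 2 < 8 < 12 < 14
Listing the original numbers in that order gives the answer.
Final answer: [0, -2, -8, 12, 14]


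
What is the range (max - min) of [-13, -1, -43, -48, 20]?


Maximum value: 20
Minimum value: -48
Range = 20 - (-48) = 68
Final answer: 68


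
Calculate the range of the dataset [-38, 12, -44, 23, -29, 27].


Maximum value: 27
Minimum value: -44
Range = 27 - (-44) = 71
Final answer: 71


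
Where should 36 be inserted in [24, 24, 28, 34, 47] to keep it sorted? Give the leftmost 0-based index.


List is sorted: [24, 24, 28, 34, 47]
We need the leftmost position where 36 can be inserted, i.e. the first index whose element is >= 36 (or the end of the list if none is).
Binary search with low=0, high=5 (0-based indices):
  low=0, high=5, mid=2: a[2]=28 < 36, so low = 3
  low=3, high=5, mid=4: a[4]=47 >= 36, so high = 4
  low=3, high=4, mid=3: a[3]=34 < 36, so low = 4
Now low = high = 4, so the insertion index is 4.
Final answer: 4


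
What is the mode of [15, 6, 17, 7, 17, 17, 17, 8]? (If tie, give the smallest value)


Count the frequency of each value:
  6 appears 1 time(s)
  7 appears 1 time(s)
  8 appears 1 time(s)
  15 appears 1 time(s)
  17 appears 4 time(s)
Maximum frequency is 4.
Only 17 reaches that frequency, so it is the mode.
Final answer: 17


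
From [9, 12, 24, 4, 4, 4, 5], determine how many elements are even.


Check each element:
  9 is odd
  12 is even
  24 is even
  4 is even
  4 is even
  4 is even
  5 is odd
Evens: [12, 24, 4, 4, 4]
Count of evens = 5
Final answer: 5


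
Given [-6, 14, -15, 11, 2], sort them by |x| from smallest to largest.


Compute absolute values:
  |-6| = 6
  |14| = 14
  |-15| = 15
  |11| = 11
  |2| = 2
Absolute values in increasing order: 2 < 6 < 11 < 14 < 15
Listing the original numbers in that order gives the answer.
Final answer: [2, -6, 11, 14, -15]


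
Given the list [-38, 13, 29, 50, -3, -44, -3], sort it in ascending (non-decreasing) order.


Original list: [-38, 13, 29, 50, -3, -44, -3]
Repeatedly take the smallest remaining element:
  Remaining [-38, 13, 29, 50, -3, -44, -3] -> smallest is -44
  Remaining [-38, 13, 29, 50, -3, -3] -> smallest is -38
  Remaining [13, 29, 50, -3, -3] -> smallest is -3
  Remaining [13, 29, 50, -3] -> smallest is -3
  Remaining [13, 29, 50] -> smallest is 13
  Remaining [29, 50] -> smallest is 29
  Remaining [50] -> smallest is 50
Collecting the picks in order gives the sorted list.
Final answer: [-44, -38, -3, -3, 13, 29, 50]


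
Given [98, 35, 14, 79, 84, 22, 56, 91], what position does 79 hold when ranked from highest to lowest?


Sort descending: [98, 91, 84, 79, 56, 35, 22, 14]
Find 79 in the sorted list.
79 is at position 4.
Final answer: 4


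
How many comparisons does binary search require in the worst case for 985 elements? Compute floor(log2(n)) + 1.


Binary search halves the search space each step.
Maximum comparisons = floor(log2(985)) + 1
log2(985) = 9.944
floor(log2(985)) = 9, so 9 + 1 = 10
Final answer: 10


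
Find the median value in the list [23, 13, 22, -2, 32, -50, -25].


First, sort the list: [-50, -25, -2, 13, 22, 23, 32]
The list has 7 elements (odd count).
The middle index is 3 (0-based), and the element there is 13.
Final answer: 13


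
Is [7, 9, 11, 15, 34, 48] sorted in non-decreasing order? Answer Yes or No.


Check consecutive pairs:
  7 <= 9? True
  9 <= 11? True
  11 <= 15? True
  15 <= 34? True
  34 <= 48? True
Every consecutive pair is in order, so the list is non-decreasing.
Final answer: Yes


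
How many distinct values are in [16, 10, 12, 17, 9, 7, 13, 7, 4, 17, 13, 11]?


List all unique values:
Distinct values: [4, 7, 9, 10, 11, 12, 13, 16, 17]
Count = 9
Final answer: 9


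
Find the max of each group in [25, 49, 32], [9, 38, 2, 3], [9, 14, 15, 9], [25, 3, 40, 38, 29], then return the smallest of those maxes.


Find max of each group:
  Group 1: [25, 49, 32] -> max = 49
  Group 2: [9, 38, 2, 3] -> max = 38
  Group 3: [9, 14, 15, 9] -> max = 15
  Group 4: [25, 3, 40, 38, 29] -> max = 40
Maxes: [49, 38, 15, 40]
Minimum of maxes = 15
Final answer: 15


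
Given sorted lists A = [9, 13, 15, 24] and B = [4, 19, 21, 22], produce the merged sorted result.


List A: [9, 13, 15, 24]
List B: [4, 19, 21, 22]
Repeatedly compare the front elements and take the smaller:
  9 vs 4 -> take 4
  9 vs 19 -> take 9
  13 vs 19 -> take 13
  15 vs 19 -> take 15
  24 vs 19 -> take 19
  24 vs 21 -> take 21
  24 vs 22 -> take 22
  B is exhausted; append the rest of A: [24]
Final answer: [4, 9, 13, 15, 19, 21, 22, 24]


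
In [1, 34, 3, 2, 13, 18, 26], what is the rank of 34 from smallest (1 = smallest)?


Sort ascending: [1, 2, 3, 13, 18, 26, 34]
Find 34 in the sorted list.
34 is at position 7 (1-indexed).
Final answer: 7


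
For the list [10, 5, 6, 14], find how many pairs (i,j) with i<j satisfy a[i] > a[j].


For each element, count the later elements that are smaller than it:
  10 (index 0): smaller elements after it = [5, 6] -> 2
  5 (index 1): smaller elements after it = [] -> 0
  6 (index 2): smaller elements after it = [] -> 0
Total inversions = 2 + 0 + 0 = 2
Final answer: 2


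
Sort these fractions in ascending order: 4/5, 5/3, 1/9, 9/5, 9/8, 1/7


Convert to decimal for comparison:
  4/5 = 0.8
  5/3 = 1.6667
  1/9 = 0.1111
  9/5 = 1.8
  9/8 = 1.125
  1/7 = 0.1429
Decimals in increasing order: 0.1111 < 0.1429 < 0.8 < 1.125 < 1.6667 < 1.8
Writing each back as its fraction gives the sorted order.
Final answer: 1/9, 1/7, 4/5, 9/8, 5/3, 9/5


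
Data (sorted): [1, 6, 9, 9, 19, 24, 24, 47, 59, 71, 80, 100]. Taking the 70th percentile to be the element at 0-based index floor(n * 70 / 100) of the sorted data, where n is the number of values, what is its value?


The dataset has n = 12 elements.
Index = floor(12 * 70 / 100) = floor(840 / 100) = floor(8.4) = 8
Counting from index 0 in the sorted data, the element at index 8 is 59.
Final answer: 59
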